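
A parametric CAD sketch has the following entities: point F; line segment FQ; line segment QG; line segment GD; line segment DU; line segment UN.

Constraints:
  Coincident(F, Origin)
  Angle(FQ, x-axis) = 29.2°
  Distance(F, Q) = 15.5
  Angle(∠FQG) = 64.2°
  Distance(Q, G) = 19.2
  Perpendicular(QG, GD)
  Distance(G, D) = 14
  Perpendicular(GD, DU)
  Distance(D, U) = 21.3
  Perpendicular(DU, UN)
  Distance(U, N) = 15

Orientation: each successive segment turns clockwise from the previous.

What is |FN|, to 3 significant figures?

17.4

F is at the origin; FQ runs at 29.2° with length 15.5, so Q = (13.5, 7.56). ∠FQG = 64.2° gives QG at -86.6° from the x-axis; with |QG| = 19.2, G = (14.7, -11.6). The perpendicularity gives GD at right angles to QG, so GD runs at -177°; with |GD| = 14.0, D = (0.694, -12.4). GD is perpendicular to DU, so DU runs at 93.4°; with |DU| = 21.3, U = (-0.570, 8.83). The perpendicularity gives UN at right angles to DU, so UN runs at 3.40°; with |UN| = 15.0, N = (14.4, 9.72). Then |FN| = |N − F| = 17.4.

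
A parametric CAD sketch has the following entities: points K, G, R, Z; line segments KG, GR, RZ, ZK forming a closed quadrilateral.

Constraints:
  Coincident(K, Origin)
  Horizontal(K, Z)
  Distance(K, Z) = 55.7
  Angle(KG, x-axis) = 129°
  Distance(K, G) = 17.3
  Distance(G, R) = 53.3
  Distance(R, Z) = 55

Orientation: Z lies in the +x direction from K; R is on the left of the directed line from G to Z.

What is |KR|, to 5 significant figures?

56.570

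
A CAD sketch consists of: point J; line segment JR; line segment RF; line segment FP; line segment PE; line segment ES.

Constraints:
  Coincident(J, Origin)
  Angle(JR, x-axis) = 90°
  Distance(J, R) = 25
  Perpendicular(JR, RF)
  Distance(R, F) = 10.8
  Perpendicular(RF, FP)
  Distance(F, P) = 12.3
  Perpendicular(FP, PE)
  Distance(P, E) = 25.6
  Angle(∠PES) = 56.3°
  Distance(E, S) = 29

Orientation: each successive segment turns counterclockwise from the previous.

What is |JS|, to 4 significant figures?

36.85

J is at the origin; JR runs at 90.0° with length 25.0, so R = (1.531e-15, 25.00). The perpendicularity gives RF at right angles to JR, so RF runs at -180.0°; with |RF| = 10.8, F = (-10.80, 25.00). RF ⟂ FP, so FP runs at -90.00°; with |FP| = 12.3, P = (-10.80, 12.70). FP is perpendicular to PE, so PE runs at 0.000°; with |PE| = 25.6, E = (14.80, 12.70). ∠PES = 56.3° gives ES at 123.7° from the x-axis; with |ES| = 29.0, S = (-1.290, 36.83). Then |JS| = |S − J| = 36.85.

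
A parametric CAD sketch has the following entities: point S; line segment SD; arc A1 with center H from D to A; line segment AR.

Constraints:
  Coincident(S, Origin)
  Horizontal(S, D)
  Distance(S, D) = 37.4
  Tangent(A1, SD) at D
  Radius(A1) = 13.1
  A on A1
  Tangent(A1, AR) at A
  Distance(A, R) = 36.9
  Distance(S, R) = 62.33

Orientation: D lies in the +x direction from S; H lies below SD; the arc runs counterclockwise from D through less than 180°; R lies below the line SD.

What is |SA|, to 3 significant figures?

29.7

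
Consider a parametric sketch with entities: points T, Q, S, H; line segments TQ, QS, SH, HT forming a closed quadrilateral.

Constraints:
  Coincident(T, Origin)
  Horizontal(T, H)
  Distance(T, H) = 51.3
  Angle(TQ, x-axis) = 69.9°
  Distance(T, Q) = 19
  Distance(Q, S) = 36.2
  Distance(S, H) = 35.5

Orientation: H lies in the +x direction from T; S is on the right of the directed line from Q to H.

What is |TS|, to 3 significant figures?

25.2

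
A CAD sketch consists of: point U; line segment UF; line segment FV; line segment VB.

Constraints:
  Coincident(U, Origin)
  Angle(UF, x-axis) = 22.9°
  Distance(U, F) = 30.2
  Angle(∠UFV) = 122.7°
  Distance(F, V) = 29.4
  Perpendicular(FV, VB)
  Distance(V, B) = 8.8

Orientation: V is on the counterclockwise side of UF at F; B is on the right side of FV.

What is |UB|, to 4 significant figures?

57.10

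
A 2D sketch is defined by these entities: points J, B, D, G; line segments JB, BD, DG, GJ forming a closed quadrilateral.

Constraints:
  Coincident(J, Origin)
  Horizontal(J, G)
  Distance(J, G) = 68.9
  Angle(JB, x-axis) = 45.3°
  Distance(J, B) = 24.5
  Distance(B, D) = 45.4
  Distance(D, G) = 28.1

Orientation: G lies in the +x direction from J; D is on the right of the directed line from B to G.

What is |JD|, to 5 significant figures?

49.709

Checks: |JG| = 68.90 ✓; |JB| = 24.50 ✓; |BD| = 45.40 ✓; |DG| = 28.10 ✓.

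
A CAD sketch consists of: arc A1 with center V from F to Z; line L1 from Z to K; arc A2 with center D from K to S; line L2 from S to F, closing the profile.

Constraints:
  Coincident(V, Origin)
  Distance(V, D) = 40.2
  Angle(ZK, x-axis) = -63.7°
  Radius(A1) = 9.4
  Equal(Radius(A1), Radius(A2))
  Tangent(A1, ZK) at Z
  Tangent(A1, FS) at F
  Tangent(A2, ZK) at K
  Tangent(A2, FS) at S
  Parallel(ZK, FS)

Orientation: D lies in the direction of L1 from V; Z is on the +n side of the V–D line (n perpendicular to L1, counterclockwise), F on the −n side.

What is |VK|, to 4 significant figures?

41.28

The slot axis is L1's direction at -63.7°, so u = (cos -63.7°, sin -63.7°) = (0.4431, -0.8965) and n = (−sin -63.7°, cos -63.7°) = (0.8965, 0.4431). V is at the origin and D lies 40.2 along u from V, so D = 40.2·u = (17.81, -36.04). Tangency of A1 to both parallel lines with radius 9.4 puts Z and F at V ± 9.4·n: Z = (8.427, 4.165), F = (-8.427, -4.165). Equal radii place K and S the same way about D: K = D + 9.4·n = (26.24, -31.87), S = D − 9.4·n = (9.384, -40.20). Then |VK| = |K − V| = 41.28.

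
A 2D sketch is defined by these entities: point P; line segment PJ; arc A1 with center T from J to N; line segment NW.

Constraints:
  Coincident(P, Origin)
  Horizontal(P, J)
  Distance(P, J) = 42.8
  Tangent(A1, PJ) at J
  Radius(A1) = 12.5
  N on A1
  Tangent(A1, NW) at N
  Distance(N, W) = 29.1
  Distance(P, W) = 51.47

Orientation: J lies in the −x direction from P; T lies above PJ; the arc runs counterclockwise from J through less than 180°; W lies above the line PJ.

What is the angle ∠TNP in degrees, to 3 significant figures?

158°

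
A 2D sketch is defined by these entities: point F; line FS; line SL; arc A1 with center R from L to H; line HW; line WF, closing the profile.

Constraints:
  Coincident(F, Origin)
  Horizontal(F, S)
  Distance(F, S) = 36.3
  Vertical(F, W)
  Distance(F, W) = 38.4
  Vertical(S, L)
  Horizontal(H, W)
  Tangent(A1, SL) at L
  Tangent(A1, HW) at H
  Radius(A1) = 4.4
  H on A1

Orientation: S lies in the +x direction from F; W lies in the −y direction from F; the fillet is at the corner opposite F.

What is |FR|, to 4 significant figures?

46.62

F is at the origin; F and S share the same y with |FS| = 36.3 and S on the +x side, so S = (36.30, 0.000). FW is vertical with |FW| = 38.4 and W on the −y side, so W = (0.000, -38.40). The virtual corner opposite F is at (36.30, -38.40). Since A1 is tangent to SL there, RL ⟂ SL and A1 meets HW tangentially, so RH is at right angles to HW, with radius 4.4, so the center R sits 4.4 in from both sides at R = (31.90, -34.00). Then |FR| = |R − F| = 46.62.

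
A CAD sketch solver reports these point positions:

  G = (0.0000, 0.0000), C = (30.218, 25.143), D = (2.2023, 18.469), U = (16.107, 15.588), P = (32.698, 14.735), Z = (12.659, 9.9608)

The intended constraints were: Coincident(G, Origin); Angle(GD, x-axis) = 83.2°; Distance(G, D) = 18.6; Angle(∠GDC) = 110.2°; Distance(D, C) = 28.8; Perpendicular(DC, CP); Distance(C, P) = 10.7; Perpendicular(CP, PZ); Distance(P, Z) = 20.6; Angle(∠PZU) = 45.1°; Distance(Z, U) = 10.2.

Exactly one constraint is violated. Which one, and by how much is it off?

Distance(Z, U) = 10.2 — off by 3.60.

G = (0.00, 0.00) ✓; GD at 83.20° ✓; |GD| = 18.60 ✓; ∠GDC = 110.2° ✓; |DC| = 28.80 ✓; ∠(DC, CP) = 90.00° ✓; |CP| = 10.70 ✓; ∠(CP, PZ) = 90.00° ✓; |PZ| = 20.60 ✓; ∠PZU = 45.10° ✓; |ZU| = 6.600 ✗.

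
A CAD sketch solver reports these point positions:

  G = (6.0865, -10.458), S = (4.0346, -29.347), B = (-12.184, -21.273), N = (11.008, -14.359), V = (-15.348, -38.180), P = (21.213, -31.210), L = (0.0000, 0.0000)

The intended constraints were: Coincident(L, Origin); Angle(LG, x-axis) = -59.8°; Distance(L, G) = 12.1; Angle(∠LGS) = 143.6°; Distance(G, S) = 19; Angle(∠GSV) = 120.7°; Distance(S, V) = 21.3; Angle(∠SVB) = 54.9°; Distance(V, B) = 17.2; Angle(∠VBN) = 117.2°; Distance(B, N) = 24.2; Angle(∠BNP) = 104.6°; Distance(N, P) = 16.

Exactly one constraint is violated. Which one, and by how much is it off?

Distance(N, P) = 16 — off by 3.70.

L = (0.00, 0.00) ✓; LG at -59.80° ✓; |LG| = 12.10 ✓; ∠LGS = 143.6° ✓; |GS| = 19.00 ✓; ∠GSV = 120.7° ✓; |SV| = 21.30 ✓; ∠SVB = 54.90° ✓; |VB| = 17.20 ✓; ∠VBN = 117.2° ✓; |BN| = 24.20 ✓; ∠BNP = 104.6° ✓; |NP| = 19.70 ✗.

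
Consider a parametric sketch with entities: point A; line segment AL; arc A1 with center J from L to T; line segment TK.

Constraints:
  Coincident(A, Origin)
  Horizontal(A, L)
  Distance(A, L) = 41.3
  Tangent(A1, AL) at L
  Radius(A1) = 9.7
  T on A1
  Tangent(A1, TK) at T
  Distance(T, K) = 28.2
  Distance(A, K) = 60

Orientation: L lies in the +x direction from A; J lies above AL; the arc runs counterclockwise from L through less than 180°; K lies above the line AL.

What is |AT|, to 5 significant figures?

52.118

Checks: ∠(JL, LA) = 90.00° ✓; |JT| = 9.700 ✓; ∠(JT, TK) = 90.00° ✓; |TK| = 28.20 ✓; |AK| = 60.00 ✓.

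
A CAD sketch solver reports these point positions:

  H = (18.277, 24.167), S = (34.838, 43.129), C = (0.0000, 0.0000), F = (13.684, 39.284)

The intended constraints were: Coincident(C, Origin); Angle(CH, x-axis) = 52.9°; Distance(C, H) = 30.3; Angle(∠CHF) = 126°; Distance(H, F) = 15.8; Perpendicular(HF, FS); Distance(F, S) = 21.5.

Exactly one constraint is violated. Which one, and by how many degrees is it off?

Perpendicular(HF, FS) — off by 6.60°.

C = (0.00, 0.00) ✓; CH at 52.90° ✓; |CH| = 30.30 ✓; ∠CHF = 126.0° ✓; |HF| = 15.80 ✓; ∠(HF, FS) = 96.60° ✗; |FS| = 21.50 ✓.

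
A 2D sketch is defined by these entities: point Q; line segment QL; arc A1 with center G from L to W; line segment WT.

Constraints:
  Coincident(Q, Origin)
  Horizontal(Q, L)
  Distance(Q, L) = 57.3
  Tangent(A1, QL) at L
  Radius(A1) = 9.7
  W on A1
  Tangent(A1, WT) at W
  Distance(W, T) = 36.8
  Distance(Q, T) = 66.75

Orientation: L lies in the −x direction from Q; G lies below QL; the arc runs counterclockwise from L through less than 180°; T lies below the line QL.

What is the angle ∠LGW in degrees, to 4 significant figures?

119.2°

Checks: ∠(GL, LQ) = 90.00° ✓; |GW| = 9.700 ✓; ∠(GW, WT) = 90.00° ✓; |WT| = 36.80 ✓; |QT| = 66.75 ✓.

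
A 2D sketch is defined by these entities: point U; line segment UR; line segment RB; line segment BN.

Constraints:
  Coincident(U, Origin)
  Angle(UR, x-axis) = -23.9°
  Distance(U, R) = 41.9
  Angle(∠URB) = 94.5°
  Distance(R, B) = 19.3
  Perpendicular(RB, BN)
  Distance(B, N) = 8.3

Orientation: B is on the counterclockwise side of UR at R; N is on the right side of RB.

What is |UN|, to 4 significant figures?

54.93

U is at the origin; UR runs at -23.9° with length 41.9, so R = 41.9·(cos -23.9°, sin -23.9°) = (38.31, -16.98). ∠URB = 94.5°, so RB runs at -23.9° + (180° − 94.5°) = 61.60° from the x-axis; with |RB| = 19.3, B = R + 19.3·(cos 61.60°, sin 61.60°) = (47.49, 0.001785). The perpendicularity gives BN at right angles to RB; with |BN| = 8.3 on the right of RB, N = B + 8.3·(0.8796, -0.4756) = (54.79, -3.946). Then |UN| = |N − U| = 54.93.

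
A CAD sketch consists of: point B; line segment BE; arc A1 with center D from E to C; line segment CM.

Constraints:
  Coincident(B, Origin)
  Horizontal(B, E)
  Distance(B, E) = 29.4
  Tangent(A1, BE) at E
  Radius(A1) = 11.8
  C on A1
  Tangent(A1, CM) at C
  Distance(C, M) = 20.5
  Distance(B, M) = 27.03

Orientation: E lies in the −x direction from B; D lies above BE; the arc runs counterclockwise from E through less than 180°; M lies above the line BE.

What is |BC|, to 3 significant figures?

19.9

B is at the origin; BE is horizontal with |BE| = 29.4 and E on the −x side, so E = (-29.4, 0.00). Tangency of A1 to BE means the radius DE is perpendicular to BE, so D = E + (0, 11.8) = (-29.4, 11.8). Since DC ⟂ CM (tangency), |DM| = √(11.8² + 20.5²) = 23.7 regardless of where C sits on A1. So M lies on both circle(B, 27.03) and circle(D, 23.7); the above-BE intersection is M = (-9.88, 25.2). C is the foot of the tangent from M: C = (-18.8, 6.69).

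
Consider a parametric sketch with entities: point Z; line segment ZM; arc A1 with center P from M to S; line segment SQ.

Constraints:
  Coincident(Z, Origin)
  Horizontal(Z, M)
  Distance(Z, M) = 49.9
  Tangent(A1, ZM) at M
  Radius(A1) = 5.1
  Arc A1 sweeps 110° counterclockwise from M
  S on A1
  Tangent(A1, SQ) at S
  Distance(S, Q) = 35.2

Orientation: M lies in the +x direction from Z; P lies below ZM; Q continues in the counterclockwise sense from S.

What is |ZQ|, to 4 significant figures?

69.71

On A1, M sits at bearing 90° from P; a 110° counterclockwise sweep puts S at bearing 200°, so S = P + 5.1·(cos 200°, sin 200°) = (45.11, -6.844). Since A1 is tangent to SQ there, PS ⟂ SQ, so SQ runs along (−sin 200°, cos 200°); with |SQ| = 35.2, Q = (57.15, -39.92). Then |ZQ| = |Q − Z| = 69.71.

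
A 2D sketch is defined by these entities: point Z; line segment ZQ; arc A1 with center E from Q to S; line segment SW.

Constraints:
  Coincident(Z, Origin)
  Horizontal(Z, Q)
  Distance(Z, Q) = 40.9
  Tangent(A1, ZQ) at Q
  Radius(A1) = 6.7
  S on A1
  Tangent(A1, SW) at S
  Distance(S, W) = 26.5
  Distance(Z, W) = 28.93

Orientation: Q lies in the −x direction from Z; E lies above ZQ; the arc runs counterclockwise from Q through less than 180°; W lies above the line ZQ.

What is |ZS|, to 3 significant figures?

35.9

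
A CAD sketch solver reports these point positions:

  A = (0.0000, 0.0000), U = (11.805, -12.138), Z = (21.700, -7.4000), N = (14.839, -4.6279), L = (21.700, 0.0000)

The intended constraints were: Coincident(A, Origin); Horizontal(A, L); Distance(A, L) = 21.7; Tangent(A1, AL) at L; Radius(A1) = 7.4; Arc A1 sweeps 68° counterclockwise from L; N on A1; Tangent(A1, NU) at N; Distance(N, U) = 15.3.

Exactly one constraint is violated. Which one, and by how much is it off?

Distance(N, U) = 15.3 — off by 7.20.

A = (0.00, 0.00) ✓; A.y = 0.00, L.y = 0.00 ✓; |AL| = 21.70 ✓; ∠(ZL, LA) = 90.00° ✓; |ZL| = 7.400 ✓; bearing(Z→N) − bearing(Z→L) = 68.00° ✓; |ZN| = 7.400 ✓; ∠(ZN, NU) = 90.00° ✓; |NU| = 8.100 ✗.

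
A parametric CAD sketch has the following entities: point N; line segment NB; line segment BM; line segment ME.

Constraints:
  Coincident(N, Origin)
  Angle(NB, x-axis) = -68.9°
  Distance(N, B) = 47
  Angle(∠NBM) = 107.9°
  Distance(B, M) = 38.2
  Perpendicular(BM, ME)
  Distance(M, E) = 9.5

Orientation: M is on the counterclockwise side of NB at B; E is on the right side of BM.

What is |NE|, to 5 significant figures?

75.577

N is at the origin; NB runs at -68.9° with length 47.0, so B = 47.0·(cos -68.9°, sin -68.9°) = (16.920, -43.849). ∠NBM = 107.9°, so BM runs at -68.9° + (180° − 107.9°) = 3.2000° from the x-axis; with |BM| = 38.2, M = B + 38.2·(cos 3.2000°, sin 3.2000°) = (55.060, -41.716). BM is perpendicular to ME; with |ME| = 9.5 on the right of BM, E = M + 9.5·(0.055822, -0.99844) = (55.591, -51.202). Then |NE| = |E − N| = 75.577.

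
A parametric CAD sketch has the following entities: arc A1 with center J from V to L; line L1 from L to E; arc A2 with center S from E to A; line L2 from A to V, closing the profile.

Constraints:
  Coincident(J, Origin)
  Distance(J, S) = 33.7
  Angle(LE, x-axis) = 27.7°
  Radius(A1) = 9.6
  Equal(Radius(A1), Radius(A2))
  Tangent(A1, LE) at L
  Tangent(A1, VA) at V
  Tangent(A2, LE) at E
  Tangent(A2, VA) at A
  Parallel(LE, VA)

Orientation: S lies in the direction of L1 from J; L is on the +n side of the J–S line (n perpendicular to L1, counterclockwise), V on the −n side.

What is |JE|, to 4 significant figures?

35.04

Tangency of A1 to both parallel lines with radius 9.6 puts L and V at J ± 9.6·n: L = (-4.462, 8.500), V = (4.462, -8.500). Equal radii place E and A the same way about S: E = S + 9.6·n = (25.38, 24.16), A = S − 9.6·n = (34.30, 7.165). Then |JE| = |E − J| = 35.04.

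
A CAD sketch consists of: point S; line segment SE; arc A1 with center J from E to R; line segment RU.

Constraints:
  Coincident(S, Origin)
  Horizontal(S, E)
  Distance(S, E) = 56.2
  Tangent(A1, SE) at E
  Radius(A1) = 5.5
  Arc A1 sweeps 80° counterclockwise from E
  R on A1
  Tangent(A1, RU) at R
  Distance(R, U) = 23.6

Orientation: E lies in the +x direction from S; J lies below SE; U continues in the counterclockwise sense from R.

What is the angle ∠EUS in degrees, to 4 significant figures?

78.14°

On A1, E sits at bearing 90° from J; an 80° counterclockwise sweep puts R at bearing 170°, so R = J + 5.5·(cos 170°, sin 170°) = (50.78, -4.545). Since A1 is tangent to RU there, JR ⟂ RU, so RU runs along (−sin 170°, cos 170°); with |RU| = 23.6, U = (46.69, -27.79). Then cos ∠EUS = UE·US / (|UE||US|), giving 78.14°.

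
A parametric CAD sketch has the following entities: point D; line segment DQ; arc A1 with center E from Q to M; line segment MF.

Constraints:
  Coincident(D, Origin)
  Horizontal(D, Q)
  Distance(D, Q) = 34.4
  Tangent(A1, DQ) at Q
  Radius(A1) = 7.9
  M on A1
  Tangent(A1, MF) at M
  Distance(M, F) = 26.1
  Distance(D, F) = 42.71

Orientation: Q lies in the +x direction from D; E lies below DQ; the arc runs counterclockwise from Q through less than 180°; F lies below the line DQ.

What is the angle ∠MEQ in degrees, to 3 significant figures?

89.0°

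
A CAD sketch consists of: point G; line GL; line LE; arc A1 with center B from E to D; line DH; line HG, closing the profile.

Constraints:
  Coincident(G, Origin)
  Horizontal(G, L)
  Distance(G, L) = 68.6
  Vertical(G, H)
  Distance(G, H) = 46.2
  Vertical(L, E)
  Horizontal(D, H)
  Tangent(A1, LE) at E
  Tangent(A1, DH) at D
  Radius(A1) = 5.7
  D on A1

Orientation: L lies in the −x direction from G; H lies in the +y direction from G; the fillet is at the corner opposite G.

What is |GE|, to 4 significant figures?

79.66

G is at the origin; G and L share the same y with |GL| = 68.6 and L on the −x side, so L = (-68.60, 0.000). GH is vertical with |GH| = 46.2 and H on the +y side, so H = (0.000, 46.20). The virtual corner opposite G is at (-68.60, 46.20). The tangent condition forces BE to be normal to LE and tangency of A1 to DH means the radius BD is perpendicular to DH, with radius 5.7, so the center B sits 5.7 in from both sides at B = (-62.90, 40.50). That places the tangent points at E = (-68.60, 40.50) on LE and D = (-62.90, 46.20) on DH. Then |GE| = |E − G| = 79.66.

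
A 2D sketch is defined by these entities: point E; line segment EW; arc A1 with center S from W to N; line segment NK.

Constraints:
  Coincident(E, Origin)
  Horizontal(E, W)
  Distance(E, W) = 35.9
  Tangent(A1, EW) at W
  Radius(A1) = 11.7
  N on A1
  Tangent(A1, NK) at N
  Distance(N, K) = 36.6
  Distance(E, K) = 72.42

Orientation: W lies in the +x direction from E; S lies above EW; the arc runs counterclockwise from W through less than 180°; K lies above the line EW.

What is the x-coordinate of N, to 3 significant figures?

47.0

Checks: |SN| = 11.70 ✓; ∠(SN, NK) = 90.00° ✓; |NK| = 36.60 ✓; |EK| = 72.42 ✓.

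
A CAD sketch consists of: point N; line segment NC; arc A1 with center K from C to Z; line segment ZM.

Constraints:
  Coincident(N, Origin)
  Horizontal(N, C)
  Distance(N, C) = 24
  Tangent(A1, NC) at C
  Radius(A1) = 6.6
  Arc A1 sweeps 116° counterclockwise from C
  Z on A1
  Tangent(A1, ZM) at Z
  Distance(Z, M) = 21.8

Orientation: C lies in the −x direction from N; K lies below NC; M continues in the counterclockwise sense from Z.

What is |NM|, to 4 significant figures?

35.51

N is at the origin; N and C share the same y with |NC| = 24.0 and C on the −x side, so C = (-24.00, 0.000). A1 meets NC tangentially, so KC is at right angles to NC, so K = C + (0, -6.6) = (-24.00, -6.600). On A1, C sits at bearing 90° from K; a 116° counterclockwise sweep puts Z at bearing 206°, so Z = K + 6.6·(cos 206°, sin 206°) = (-29.93, -9.493). The tangent condition forces KZ to be normal to ZM, so ZM runs along (−sin 206°, cos 206°); with |ZM| = 21.8, M = (-20.38, -29.09). Then |NM| = |M − N| = 35.51.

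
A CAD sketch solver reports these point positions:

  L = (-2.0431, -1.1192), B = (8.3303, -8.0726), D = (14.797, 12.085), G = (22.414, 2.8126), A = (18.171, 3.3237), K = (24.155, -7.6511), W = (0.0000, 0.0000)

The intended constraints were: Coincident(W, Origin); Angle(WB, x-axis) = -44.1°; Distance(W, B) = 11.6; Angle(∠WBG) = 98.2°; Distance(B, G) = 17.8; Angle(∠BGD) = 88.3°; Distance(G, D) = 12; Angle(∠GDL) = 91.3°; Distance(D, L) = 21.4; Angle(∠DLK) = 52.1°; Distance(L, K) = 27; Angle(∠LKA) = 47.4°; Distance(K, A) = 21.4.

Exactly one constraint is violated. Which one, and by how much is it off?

Distance(K, A) = 21.4 — off by 8.90.

W = (0.00, 0.00) ✓; WB at -44.10° ✓; |WB| = 11.60 ✓; ∠WBG = 98.20° ✓; |BG| = 17.80 ✓; ∠BGD = 88.30° ✓; |GD| = 12.00 ✓; ∠GDL = 91.30° ✓; |DL| = 21.40 ✓; ∠DLK = 52.10° ✓; |LK| = 27.00 ✓; ∠LKA = 47.40° ✓; |KA| = 12.50 ✗.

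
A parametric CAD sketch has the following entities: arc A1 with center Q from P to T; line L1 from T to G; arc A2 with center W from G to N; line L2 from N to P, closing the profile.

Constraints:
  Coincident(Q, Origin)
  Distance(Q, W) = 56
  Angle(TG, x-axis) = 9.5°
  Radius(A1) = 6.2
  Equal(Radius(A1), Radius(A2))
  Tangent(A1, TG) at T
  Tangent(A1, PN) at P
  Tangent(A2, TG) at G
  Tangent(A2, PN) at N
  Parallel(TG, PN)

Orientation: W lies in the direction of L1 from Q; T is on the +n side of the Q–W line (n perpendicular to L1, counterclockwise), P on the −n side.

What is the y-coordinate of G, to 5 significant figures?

15.358

The slot axis is L1's direction at 9.5°, so u = (cos 9.5°, sin 9.5°) = (0.98629, 0.16505) and n = (−sin 9.5°, cos 9.5°) = (-0.16505, 0.98629). Q is at the origin and W lies 56.0 along u from Q, so W = 56.0·u = (55.232, 9.2427). Tangency of A1 to both parallel lines with radius 6.2 puts T and P at Q ± 6.2·n: T = (-1.0233, 6.1150), P = (1.0233, -6.1150). Equal radii place G and N the same way about W: G = W + 6.2·n = (54.209, 15.358), N = W − 6.2·n = (56.255, 3.1277). So G.y = 15.358.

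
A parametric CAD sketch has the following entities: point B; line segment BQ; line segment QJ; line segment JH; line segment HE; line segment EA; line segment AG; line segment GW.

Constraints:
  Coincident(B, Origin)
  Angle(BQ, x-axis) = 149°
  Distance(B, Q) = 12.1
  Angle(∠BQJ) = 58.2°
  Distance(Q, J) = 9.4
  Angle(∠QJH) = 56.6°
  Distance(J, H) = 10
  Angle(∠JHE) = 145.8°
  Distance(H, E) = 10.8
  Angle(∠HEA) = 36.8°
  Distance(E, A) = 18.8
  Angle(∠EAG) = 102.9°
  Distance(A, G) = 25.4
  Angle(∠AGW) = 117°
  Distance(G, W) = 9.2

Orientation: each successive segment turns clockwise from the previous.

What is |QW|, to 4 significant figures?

32.01

B is at the origin; BQ runs at 149.0° with length 12.1, so Q = (-10.37, 6.232). ∠BQJ = 58.2° gives QJ at 27.20° from the x-axis; with |QJ| = 9.4, J = (-2.011, 10.53). ∠QJH = 56.6° gives JH at -96.20° from the x-axis; with |JH| = 10.0, H = (-3.091, 0.5872). ∠JHE = 145.8° gives HE at -130.4° from the x-axis; with |HE| = 10.8, E = (-10.09, -7.637). ∠HEA = 36.8° gives EA at 86.40° from the x-axis; with |EA| = 18.8, A = (-8.910, 11.13). ∠EAG = 102.9° gives AG at 9.300° from the x-axis; with |AG| = 25.4, G = (16.16, 15.23). ∠AGW = 117.0° gives GW at -53.70° from the x-axis; with |GW| = 9.2, W = (21.60, 7.816). Then |QW| = |W − Q| = 32.01.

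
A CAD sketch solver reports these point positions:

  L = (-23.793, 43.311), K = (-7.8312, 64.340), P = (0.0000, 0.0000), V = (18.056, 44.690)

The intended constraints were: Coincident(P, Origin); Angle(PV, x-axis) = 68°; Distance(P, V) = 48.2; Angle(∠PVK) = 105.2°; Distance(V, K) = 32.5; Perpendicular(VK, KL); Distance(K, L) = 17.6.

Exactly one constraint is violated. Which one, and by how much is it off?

Distance(K, L) = 17.6 — off by 8.80.

P = (0.00, 0.00) ✓; PV at 68.00° ✓; |PV| = 48.20 ✓; ∠PVK = 105.2° ✓; |VK| = 32.50 ✓; ∠(VK, KL) = 90.00° ✓; |KL| = 26.40 ✗.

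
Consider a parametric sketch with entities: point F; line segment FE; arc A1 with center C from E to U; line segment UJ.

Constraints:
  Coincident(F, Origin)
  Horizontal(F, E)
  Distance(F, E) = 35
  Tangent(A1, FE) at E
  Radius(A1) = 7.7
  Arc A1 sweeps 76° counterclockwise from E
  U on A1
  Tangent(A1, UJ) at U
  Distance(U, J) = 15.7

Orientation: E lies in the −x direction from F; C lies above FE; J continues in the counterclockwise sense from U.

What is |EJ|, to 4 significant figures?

23.90

F is at the origin; FE is horizontal with |FE| = 35.0 and E on the −x side, so E = (-35.00, 0.000). The tangent condition forces CE to be normal to FE, so C = E + (0, 7.7) = (-35.00, 7.700). On A1, E sits at bearing -90° from C; a 76° counterclockwise sweep puts U at bearing -14°, so U = C + 7.7·(cos -14°, sin -14°) = (-27.53, 5.837). The tangent condition forces CU to be normal to UJ, so UJ runs along (−sin -14°, cos -14°); with |UJ| = 15.7, J = (-23.73, 21.07). Then |EJ| = |J − E| = 23.90.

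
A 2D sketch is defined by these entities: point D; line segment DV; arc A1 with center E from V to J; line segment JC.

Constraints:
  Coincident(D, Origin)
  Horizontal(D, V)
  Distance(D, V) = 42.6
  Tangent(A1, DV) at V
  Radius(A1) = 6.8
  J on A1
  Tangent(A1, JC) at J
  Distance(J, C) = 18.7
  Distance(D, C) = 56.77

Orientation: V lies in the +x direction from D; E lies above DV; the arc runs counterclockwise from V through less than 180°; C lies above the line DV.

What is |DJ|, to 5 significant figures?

49.758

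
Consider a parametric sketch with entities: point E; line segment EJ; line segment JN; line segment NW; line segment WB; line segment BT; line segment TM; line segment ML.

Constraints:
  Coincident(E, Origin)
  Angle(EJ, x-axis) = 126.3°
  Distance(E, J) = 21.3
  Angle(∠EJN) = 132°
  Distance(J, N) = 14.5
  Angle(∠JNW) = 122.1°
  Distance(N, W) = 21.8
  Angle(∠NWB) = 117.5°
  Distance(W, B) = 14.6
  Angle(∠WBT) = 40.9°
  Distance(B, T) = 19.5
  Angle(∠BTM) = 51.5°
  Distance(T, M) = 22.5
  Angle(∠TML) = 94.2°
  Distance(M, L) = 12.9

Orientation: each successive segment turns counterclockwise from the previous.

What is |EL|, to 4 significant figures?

47.75

E is at the origin; EJ runs at 126.3° with length 21.3, so J = (-12.61, 17.17). ∠EJN = 132.0° gives JN at 174.3° from the x-axis; with |JN| = 14.5, N = (-27.04, 18.61). ∠JNW = 122.1° gives NW at -127.8° from the x-axis; with |NW| = 21.8, W = (-40.40, 1.381). ∠NWB = 117.5° gives WB at -65.30° from the x-axis; with |WB| = 14.6, B = (-34.30, -11.88). ∠WBT = 40.9° gives BT at 73.80° from the x-axis; with |BT| = 19.5, T = (-28.86, 6.843). ∠BTM = 51.5° gives TM at -157.7° from the x-axis; with |TM| = 22.5, M = (-49.68, -1.695). ∠TML = 94.2° gives ML at -71.90° from the x-axis; with |ML| = 12.9, L = (-45.67, -13.96). Then |EL| = |L − E| = 47.75.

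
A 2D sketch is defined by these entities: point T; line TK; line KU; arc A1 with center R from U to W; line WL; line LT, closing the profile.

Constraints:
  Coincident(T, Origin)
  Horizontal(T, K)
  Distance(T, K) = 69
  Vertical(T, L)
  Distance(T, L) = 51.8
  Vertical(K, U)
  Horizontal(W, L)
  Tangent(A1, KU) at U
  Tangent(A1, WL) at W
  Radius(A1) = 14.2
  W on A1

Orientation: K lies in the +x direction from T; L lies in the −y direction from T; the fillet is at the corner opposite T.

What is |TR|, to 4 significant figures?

66.46

T and L share the same x with |TL| = 51.8 and L on the −y side, so L = (0.000, -51.80). The virtual corner opposite T is at (69.00, -51.80). Tangency of A1 to KU means the radius RU is perpendicular to KU and tangency of A1 to WL means the radius RW is perpendicular to WL, with radius 14.2, so the center R sits 14.2 in from both sides at R = (54.80, -37.60). Then |TR| = |R − T| = 66.46.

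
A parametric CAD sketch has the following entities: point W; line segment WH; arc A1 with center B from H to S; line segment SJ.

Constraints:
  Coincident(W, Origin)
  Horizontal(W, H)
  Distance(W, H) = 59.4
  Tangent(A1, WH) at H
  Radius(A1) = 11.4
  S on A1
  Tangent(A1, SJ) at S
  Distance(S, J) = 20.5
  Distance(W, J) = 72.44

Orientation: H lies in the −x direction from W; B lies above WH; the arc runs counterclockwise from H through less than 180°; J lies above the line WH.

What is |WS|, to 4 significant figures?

53.96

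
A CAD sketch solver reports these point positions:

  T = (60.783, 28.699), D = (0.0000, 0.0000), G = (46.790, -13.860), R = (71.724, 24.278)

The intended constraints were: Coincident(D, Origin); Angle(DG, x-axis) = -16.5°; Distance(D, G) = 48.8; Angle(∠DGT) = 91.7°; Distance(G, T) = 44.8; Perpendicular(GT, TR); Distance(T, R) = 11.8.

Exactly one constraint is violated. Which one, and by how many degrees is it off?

Perpendicular(GT, TR) — off by 3.80°.

D = (0.00, 0.00) ✓; DG at -16.50° ✓; |DG| = 48.80 ✓; ∠DGT = 91.70° ✓; |GT| = 44.80 ✓; ∠(GT, TR) = 93.80° ✗; |TR| = 11.80 ✓.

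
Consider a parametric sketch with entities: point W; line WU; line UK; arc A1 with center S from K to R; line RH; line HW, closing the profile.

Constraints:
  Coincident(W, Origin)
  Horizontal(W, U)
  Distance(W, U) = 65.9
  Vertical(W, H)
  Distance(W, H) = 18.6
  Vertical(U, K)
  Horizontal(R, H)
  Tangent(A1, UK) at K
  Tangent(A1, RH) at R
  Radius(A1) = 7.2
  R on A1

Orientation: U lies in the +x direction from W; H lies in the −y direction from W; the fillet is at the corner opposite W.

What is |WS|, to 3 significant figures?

59.8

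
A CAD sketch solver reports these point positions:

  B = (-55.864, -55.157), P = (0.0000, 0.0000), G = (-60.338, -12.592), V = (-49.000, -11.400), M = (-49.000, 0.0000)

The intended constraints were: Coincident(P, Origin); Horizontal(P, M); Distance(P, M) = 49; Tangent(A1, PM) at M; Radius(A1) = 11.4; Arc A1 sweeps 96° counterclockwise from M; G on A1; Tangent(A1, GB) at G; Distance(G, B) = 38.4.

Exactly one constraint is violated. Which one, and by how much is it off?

Distance(G, B) = 38.4 — off by 4.40.

P = (0.00, 0.00) ✓; P.y = 0.00, M.y = 0.00 ✓; |PM| = 49.00 ✓; ∠(VM, MP) = 90.00° ✓; |VM| = 11.40 ✓; bearing(V→G) − bearing(V→M) = 96.00° ✓; |VG| = 11.40 ✓; ∠(VG, GB) = 90.00° ✓; |GB| = 42.80 ✗.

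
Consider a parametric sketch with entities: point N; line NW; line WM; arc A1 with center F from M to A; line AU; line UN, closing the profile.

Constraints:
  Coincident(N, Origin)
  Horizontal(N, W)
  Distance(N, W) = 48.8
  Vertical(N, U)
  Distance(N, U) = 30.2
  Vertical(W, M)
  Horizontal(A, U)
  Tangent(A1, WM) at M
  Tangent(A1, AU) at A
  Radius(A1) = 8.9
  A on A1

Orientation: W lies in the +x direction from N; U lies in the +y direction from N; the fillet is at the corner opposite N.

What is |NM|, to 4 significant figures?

53.25

N is at the origin; NW is horizontal with |NW| = 48.8 and W on the +x side, so W = (48.80, 0.000). NU is vertical with |NU| = 30.2 and U on the +y side, so U = (0.000, 30.20). The virtual corner opposite N is at (48.80, 30.20). The tangent condition forces FM to be normal to WM and A1 meets AU tangentially, so FA is at right angles to AU, with radius 8.9, so the center F sits 8.9 in from both sides at F = (39.90, 21.30). That places the tangent points at M = (48.80, 21.30) on WM and A = (39.90, 30.20) on AU. Then |NM| = |M − N| = 53.25.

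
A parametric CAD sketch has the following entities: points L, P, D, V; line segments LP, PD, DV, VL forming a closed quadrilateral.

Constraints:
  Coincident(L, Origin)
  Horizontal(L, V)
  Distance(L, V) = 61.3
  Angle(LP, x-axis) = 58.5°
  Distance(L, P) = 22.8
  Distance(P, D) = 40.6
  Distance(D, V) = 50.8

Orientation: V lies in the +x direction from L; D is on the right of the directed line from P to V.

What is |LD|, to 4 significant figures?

25.87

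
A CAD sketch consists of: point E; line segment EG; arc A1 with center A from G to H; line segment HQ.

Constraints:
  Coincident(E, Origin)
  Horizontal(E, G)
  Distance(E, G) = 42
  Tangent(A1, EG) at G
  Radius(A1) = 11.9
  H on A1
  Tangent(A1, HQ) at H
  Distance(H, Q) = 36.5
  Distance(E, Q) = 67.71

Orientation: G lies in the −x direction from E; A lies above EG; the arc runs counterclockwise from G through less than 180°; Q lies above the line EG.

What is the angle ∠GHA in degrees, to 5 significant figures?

33.344°

E is at the origin; E and G share the same y with |EG| = 42.0 and G on the −x side, so G = (-42.000, 0.0000). Since A1 is tangent to EG there, AG ⟂ EG, so A = G + (0, 11.9) = (-42.000, 11.900). Since AH ⟂ HQ (tangency), |AQ| = √(11.9² + 36.5²) = 38.391 regardless of where H sits on A1. So Q lies on both circle(E, 67.71) and circle(A, 38.391); the above-EG intersection is Q = (-45.516, 50.130). H is the foot of the tangent from Q: H = (-31.071, 16.609).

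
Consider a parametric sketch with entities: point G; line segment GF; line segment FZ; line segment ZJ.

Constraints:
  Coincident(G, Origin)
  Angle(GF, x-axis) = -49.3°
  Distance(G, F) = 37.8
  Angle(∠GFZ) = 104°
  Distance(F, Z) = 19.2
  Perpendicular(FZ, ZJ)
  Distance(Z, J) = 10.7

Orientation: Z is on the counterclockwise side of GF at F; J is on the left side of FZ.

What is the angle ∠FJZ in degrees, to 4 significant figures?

60.87°

G is at the origin; GF runs at -49.3° with length 37.8, so F = 37.8·(cos -49.3°, sin -49.3°) = (24.65, -28.66). ∠GFZ = 104.0°, so FZ runs at -49.3° + (180° − 104.0°) = 26.70° from the x-axis; with |FZ| = 19.2, Z = F + 19.2·(cos 26.70°, sin 26.70°) = (41.80, -20.03). FZ ⟂ ZJ; with |ZJ| = 10.7 on the left of FZ, J = Z + 10.7·(-0.4493, 0.8934) = (36.99, -10.47). Then cos ∠FJZ = JF·JZ / (|JF||JZ|), giving 60.87°.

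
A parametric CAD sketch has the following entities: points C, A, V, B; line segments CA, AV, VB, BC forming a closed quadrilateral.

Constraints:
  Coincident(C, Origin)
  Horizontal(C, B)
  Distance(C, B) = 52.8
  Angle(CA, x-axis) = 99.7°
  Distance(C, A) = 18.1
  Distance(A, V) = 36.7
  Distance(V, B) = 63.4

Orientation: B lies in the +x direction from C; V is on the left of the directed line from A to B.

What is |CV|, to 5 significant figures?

52.214

C is at the origin; CB is horizontal with |CB| = 52.8 and B in +x, so B = (52.8, 0). CA runs at 99.7° with |CA| = 18.1, so A = (-3.0497, 17.841). V is determined by |AV| = 36.7 and |VB| = 63.4 together: it lies at the intersection of circle(A, 36.7) and circle(B, 63.4). With |AB| = 58.630, the foot of the radical line on AB is 6.5224 from A and the perpendicular offset is √(36.7² − 6.5224²) = 36.116. Taking the left-of-AB solution: V = (14.154, 50.259).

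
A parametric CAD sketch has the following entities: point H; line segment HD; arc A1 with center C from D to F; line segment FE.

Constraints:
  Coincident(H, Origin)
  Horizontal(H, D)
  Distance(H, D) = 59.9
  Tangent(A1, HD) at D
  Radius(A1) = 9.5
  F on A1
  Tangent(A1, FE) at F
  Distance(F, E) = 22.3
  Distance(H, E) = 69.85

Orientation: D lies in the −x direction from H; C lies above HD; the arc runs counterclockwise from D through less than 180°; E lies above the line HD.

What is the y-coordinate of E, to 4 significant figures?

33.71

Checks: |CF| = 9.500 ✓; ∠(CF, FE) = 90.00° ✓; |FE| = 22.30 ✓; |HE| = 69.85 ✓.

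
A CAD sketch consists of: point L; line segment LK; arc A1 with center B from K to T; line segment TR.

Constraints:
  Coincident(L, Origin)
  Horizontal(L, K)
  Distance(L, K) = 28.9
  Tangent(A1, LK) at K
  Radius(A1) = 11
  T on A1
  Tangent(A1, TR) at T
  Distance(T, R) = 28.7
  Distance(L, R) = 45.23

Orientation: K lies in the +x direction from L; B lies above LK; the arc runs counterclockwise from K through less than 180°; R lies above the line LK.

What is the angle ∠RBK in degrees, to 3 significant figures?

164°

Checks: ∠(BK, KL) = 90.00° ✓; |BK| = 11.00 ✓; |BT| = 11.00 ✓; ∠(BT, TR) = 90.00° ✓; |TR| = 28.70 ✓; |LR| = 45.23 ✓.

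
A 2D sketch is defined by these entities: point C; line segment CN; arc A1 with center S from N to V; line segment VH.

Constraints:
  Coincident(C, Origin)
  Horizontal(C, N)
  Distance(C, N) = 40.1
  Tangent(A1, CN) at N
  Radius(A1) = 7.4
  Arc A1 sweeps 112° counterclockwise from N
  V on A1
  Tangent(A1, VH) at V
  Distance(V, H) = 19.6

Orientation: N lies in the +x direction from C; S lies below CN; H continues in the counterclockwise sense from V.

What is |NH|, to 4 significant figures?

28.35

C is at the origin; CN is horizontal with |CN| = 40.1 and N on the +x side, so N = (40.10, 0.000). A1 meets CN tangentially, so SN is at right angles to CN, so S = N + (0, -7.4) = (40.10, -7.400). On A1, N sits at bearing 90° from S; a 112° counterclockwise sweep puts V at bearing 202°, so V = S + 7.4·(cos 202°, sin 202°) = (33.24, -10.17). Tangency of A1 to VH means the radius SV is perpendicular to VH, so VH runs along (−sin 202°, cos 202°); with |VH| = 19.6, H = (40.58, -28.34). Then |NH| = |H − N| = 28.35.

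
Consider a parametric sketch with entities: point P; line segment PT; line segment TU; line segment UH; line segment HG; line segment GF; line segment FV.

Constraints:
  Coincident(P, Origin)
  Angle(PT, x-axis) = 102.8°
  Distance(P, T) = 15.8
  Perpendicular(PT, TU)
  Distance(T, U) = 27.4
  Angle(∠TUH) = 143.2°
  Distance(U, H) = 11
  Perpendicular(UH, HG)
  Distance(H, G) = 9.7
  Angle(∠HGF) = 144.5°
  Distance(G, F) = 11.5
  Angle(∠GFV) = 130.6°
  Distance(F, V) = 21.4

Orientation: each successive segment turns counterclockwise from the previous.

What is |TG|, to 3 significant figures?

33.6

∠TUH = 143.2° gives UH at -130° from the x-axis; with |UH| = 11.0, H = (-37.3, 0.960). The perpendicularity gives HG at right angles to UH, so HG runs at -40.4°; with |HG| = 9.7, G = (-30.0, -5.33). Then |TG| = |G − T| = 33.6.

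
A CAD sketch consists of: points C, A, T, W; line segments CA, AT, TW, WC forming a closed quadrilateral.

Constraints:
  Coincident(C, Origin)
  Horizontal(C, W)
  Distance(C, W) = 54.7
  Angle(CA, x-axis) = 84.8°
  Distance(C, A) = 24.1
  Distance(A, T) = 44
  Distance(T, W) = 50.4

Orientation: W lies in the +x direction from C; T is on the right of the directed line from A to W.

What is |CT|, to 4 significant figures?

21.25

Checks: |AT| = 44.00 ✓; |TW| = 50.40 ✓.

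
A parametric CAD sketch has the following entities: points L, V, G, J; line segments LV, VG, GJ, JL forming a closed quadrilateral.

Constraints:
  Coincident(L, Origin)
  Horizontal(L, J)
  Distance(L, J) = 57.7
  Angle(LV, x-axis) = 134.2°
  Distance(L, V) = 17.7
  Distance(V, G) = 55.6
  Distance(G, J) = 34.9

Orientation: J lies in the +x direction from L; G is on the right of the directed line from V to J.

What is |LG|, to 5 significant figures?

38.082

L is at the origin; LJ is horizontal with |LJ| = 57.7 and J in +x, so J = (57.7, 0). LV runs at 134.2° with |LV| = 17.7, so V = (-12.340, 12.689). G is determined by |VG| = 55.6 and |GJ| = 34.9 together: it lies at the intersection of circle(V, 55.6) and circle(J, 34.9). With |VJ| = 71.180, the foot of the radical line on VJ is 48.749 from V and the perpendicular offset is √(55.6² − 48.749²) = 26.737. Taking the right-of-VJ solution: G = (30.862, -22.310).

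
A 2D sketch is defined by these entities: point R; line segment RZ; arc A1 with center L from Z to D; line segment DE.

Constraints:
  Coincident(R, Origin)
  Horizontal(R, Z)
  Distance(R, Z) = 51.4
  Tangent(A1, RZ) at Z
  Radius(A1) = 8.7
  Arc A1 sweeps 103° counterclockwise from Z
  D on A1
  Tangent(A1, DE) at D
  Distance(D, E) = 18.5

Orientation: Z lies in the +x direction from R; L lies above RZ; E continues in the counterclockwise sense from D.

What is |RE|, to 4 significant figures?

62.67

On A1, Z sits at bearing -90° from L; a 103° counterclockwise sweep puts D at bearing 13°, so D = L + 8.7·(cos 13°, sin 13°) = (59.88, 10.66). The tangent condition forces LD to be normal to DE, so DE runs along (−sin 13°, cos 13°); with |DE| = 18.5, E = (55.72, 28.68). Then |RE| = |E − R| = 62.67.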